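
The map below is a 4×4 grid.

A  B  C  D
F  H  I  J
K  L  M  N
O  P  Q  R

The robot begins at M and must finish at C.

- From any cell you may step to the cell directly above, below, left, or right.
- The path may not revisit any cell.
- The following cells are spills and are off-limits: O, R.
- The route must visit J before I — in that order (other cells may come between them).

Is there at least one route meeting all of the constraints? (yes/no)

yes

One route that works: M → N → J → I → C.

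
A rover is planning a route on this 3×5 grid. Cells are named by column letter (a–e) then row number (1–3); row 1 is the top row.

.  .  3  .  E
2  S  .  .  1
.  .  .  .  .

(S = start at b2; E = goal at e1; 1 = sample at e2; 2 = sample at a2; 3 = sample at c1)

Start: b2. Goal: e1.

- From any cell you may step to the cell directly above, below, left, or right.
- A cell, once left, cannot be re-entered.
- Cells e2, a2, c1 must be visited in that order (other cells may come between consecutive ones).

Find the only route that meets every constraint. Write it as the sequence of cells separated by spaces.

The waypoints must appear in the order e2, a2, c1, with no cell reused.
Route from b2: 3× right (reaching e2), down to e3, 4× left (reaching a3), 2× up (reaching a1), 4× right (reaching e1) — 14 moves in all.
Check: order respected (1 at step 3, 2 at step 9, 3 at step 12).

b2 c2 d2 e2 e3 d3 c3 b3 a3 a2 a1 b1 c1 d1 e1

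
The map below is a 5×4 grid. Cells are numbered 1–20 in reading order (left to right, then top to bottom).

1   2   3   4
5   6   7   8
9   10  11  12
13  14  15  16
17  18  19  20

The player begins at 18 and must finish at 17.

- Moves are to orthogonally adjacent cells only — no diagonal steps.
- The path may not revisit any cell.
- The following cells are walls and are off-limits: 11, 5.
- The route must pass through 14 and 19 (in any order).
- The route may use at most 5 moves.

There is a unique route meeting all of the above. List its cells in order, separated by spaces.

The 5-move cap with required stops at 14, 19 leaves no slack for detours.
Route from 18: right 1 to 19, up 1 to 15, left 2 to 13, down 1 to 17 — 5 moves in all.
Check: all required cells visited; 5 ≤ 5 moves.

18 19 15 14 13 17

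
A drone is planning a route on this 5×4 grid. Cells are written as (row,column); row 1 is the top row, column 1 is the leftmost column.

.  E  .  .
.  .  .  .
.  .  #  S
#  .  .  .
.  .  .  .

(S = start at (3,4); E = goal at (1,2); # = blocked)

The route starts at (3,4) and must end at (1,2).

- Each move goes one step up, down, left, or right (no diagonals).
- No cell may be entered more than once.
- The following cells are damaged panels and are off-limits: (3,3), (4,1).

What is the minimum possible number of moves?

The Manhattan distance from (3,4) to (1,2) is |3−1| + |4−2| = 4, so at least 4 moves are needed.
A route of 4 moves achieves this: (3,4) → (2,4) → (1,4) → (1,3) → (1,2).
Since 4 matches the lower bound, it is optimal.

4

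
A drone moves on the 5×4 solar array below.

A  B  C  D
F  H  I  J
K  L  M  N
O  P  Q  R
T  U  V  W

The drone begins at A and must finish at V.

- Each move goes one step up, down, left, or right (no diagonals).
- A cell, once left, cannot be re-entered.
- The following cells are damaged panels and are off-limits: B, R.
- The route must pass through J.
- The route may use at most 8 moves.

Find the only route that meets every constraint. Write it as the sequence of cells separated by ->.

A -> F -> H -> I -> J -> N -> M -> Q -> V

Any route must reach J and still end at V within 8 moves, so the order of the required stops is forced.
Route from A: down to F, 3× right (reaching J), down to N, left to M, 2× down (reaching V) — 8 moves in all.
Check: all required cells visited; 8 ≤ 8 moves.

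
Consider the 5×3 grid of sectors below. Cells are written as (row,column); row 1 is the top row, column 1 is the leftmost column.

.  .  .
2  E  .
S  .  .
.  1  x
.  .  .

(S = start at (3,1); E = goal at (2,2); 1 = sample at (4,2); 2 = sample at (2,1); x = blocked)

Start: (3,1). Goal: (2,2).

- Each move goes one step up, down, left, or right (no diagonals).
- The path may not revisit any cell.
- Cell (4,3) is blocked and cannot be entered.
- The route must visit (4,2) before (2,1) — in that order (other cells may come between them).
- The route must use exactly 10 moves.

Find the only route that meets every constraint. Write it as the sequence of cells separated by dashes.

(3,1) - (4,1) - (4,2) - (3,2) - (3,3) - (2,3) - (1,3) - (1,2) - (1,1) - (2,1) - (2,2)

The waypoints must appear in the order (4,2), (2,1), with no cell reused.
Route from (3,1): down 1 to (4,1), right 1 to (4,2), up 1 to (3,2), right 1 to (3,3), up 2 to (1,3), left 2 to (1,1), down 1 to (2,1), right 1 to (2,2) — 10 moves in all.
Check: order respected (1 at step 2, 2 at step 9); 10 moves as required.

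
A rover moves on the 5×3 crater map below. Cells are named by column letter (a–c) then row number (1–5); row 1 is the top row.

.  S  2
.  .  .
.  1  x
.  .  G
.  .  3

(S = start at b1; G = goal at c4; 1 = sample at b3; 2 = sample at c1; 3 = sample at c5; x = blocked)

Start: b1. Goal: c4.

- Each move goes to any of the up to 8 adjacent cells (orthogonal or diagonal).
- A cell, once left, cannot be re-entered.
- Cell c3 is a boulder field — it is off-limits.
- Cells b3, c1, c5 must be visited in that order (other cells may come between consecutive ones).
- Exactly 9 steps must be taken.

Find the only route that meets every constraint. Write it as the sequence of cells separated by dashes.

The waypoints must appear in the order b3, c1, c5, with no cell reused.
Route from b1: down-left 1 to a2, down-right 1 to b3, up-right 1 to c2, up 1 to c1, down-left 2 to a3, down-right 2 to c5, up 1 to c4 — 9 moves in all.
Check: order respected (1 at step 2, 2 at step 4, 3 at step 8); 9 moves as required.

b1 - a2 - b3 - c2 - c1 - b2 - a3 - b4 - c5 - c4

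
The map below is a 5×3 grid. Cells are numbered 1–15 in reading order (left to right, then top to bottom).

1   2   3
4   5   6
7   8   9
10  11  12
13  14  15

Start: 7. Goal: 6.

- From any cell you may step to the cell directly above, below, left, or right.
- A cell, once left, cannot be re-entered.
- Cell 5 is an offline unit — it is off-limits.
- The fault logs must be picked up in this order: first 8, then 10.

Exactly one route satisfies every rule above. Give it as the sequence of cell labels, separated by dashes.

The waypoints must appear in the order 8, 10, with no cell reused.
Route from 7: right 1 to 8, down 1 to 11, left 1 to 10, down 1 to 13, right 2 to 15, up 3 to 6 — 9 moves in all.
Check: order respected (8 at step 1, 10 at step 3).

7 - 8 - 11 - 10 - 13 - 14 - 15 - 12 - 9 - 6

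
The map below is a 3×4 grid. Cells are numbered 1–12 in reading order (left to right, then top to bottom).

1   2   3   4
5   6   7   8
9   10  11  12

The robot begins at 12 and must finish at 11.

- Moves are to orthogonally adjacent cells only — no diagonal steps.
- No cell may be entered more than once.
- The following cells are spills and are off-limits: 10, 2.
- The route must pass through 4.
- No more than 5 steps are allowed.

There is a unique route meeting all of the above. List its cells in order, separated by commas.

Any route must reach 4 and still end at 11 within 5 moves, so the order of the required stops is forced.
Route from 12: up 2 to 4, left 1 to 3, down 2 to 11 — 5 moves in all.
Check: all required cells visited; 5 ≤ 5 moves.

12, 8, 4, 3, 7, 11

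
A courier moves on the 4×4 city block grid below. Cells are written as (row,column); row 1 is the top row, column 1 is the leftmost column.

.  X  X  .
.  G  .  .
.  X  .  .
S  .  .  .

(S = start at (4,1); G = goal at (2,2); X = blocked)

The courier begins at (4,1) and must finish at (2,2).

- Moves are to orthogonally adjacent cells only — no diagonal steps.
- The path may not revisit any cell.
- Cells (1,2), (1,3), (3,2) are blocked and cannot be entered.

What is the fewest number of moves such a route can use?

The Manhattan distance from (4,1) to (2,2) is |4−2| + |1−2| = 3, so at least 3 moves are needed.
A route of 3 moves achieves this: (4,1) → (3,1) → (2,1) → (2,2).
Since 3 matches the lower bound, it is optimal.

3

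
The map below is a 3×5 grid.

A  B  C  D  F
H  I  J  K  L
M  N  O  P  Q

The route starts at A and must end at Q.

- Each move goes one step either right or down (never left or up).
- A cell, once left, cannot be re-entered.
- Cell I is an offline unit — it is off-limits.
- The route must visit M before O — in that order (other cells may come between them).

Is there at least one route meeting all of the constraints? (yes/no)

yes

One route that works: A → H → M → N → O → P → Q.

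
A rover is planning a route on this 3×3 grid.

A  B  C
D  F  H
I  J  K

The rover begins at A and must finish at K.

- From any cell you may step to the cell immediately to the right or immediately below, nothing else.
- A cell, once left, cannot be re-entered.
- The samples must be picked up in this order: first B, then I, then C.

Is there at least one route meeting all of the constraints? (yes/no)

no

I lies to the left of B, so going from B to I would need a leftward move — but moves only go right/down, so B cannot be visited before I.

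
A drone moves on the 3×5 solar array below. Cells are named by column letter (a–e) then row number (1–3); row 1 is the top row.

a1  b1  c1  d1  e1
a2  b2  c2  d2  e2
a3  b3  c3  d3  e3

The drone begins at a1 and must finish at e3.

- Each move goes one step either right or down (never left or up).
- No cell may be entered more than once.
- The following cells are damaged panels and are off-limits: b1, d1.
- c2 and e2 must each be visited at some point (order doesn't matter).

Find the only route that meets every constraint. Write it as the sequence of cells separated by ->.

Moves only go right or down, so the column and row indices never decrease.
Route from a1: down to a2, 4× right (reaching e2), down to e3 — 6 moves in all.
Check: all required cells visited.

a1 -> a2 -> b2 -> c2 -> d2 -> e2 -> e3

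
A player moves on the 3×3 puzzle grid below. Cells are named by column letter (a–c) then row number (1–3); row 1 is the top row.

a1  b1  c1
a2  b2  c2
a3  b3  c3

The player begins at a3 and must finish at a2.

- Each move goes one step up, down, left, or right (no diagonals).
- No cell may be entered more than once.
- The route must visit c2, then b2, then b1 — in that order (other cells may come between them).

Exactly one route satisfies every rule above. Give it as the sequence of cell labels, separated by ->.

The waypoints must appear in the order c2, b2, b1, with no cell reused.
Route from a3: 2× right (reaching c3), up to c2, left to b2, up to b1, left to a1, down to a2 — 7 moves in all.
Check: order respected (c2 at step 3, b2 at step 4, b1 at step 5).

a3 -> b3 -> c3 -> c2 -> b2 -> b1 -> a1 -> a2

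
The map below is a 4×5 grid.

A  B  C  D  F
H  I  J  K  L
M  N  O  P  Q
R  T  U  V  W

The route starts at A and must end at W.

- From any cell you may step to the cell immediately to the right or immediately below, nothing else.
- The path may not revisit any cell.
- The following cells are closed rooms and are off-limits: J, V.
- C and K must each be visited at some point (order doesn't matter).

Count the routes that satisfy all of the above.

2

A right/down-only route from A to W makes exactly 3 down-moves and 4 right-moves in some order.
With no other constraints that would be C(7,3) = 35 routes.
A monotone route can only reach the required cells in the order C, K, so split there and multiply the segment counts (each segment already excludes blocked cells): A→C: 1; C→K: 1; K→W: 2; product = 2.
That gives 2 routes.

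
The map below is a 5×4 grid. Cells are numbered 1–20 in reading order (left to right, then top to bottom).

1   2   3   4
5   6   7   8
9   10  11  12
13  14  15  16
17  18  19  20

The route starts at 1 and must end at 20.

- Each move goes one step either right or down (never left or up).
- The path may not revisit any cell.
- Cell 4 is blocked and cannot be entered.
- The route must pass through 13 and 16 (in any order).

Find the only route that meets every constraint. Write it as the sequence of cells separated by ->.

Moves only go right or down, so the column and row indices never decrease.
Route from 1: down 3 to 13, right 3 to 16, down 1 to 20 — 7 moves in all.
Check: all required cells visited.

1 -> 5 -> 9 -> 13 -> 14 -> 15 -> 16 -> 20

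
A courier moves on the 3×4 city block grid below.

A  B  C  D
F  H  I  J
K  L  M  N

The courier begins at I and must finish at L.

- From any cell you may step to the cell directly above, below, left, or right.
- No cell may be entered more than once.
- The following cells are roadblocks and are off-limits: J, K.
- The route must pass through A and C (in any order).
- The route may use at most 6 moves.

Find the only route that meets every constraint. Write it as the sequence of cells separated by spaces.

The 6-move cap with required stops at A, C leaves no slack for detours.
Route from I: up 1 to C, left 2 to A, down 1 to F, right 1 to H, down 1 to L — 6 moves in all.
Check: all required cells visited; 6 ≤ 6 moves.

I C B A F H L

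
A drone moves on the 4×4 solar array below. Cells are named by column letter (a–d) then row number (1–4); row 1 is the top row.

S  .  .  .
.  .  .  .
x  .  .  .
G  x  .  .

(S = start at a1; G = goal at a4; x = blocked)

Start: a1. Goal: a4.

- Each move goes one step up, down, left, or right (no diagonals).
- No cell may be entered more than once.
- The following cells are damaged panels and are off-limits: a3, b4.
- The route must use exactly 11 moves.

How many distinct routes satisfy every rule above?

0

Need simple routes of exactly 11 moves from a1 to a4 (Manhattan distance 3, so 4 moves are spent on a detour and 4 undoing it).
No route satisfies every constraint, so the count is 0.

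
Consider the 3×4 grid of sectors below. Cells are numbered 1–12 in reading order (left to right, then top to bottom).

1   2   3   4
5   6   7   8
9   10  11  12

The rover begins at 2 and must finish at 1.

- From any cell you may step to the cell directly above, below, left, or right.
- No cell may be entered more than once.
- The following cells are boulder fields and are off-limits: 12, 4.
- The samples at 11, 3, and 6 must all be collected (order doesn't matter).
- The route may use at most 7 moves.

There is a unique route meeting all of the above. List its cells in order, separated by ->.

The 7-move cap with required stops at 11, 3, 6 leaves no slack for detours.
Route from 2: right to 3, 2× down (reaching 11), left to 10, up to 6, left to 5, up to 1 — 7 moves in all.
Check: all required cells visited; 7 ≤ 7 moves.

2 -> 3 -> 7 -> 11 -> 10 -> 6 -> 5 -> 1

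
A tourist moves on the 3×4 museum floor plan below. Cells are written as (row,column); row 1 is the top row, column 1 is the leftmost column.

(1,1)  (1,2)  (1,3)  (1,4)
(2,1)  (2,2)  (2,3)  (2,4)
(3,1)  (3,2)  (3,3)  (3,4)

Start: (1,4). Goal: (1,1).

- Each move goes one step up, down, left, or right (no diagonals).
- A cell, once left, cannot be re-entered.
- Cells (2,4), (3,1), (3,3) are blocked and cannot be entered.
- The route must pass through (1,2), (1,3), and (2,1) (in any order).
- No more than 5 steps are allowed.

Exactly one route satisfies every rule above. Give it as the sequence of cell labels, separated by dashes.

(1,4) - (1,3) - (1,2) - (2,2) - (2,1) - (1,1)

The 5-move cap with required stops at (1,2), (1,3), (2,1) leaves no slack for detours.
Route from (1,4): 2× left (reaching (1,2)), down to (2,2), left to (2,1), up to (1,1) — 5 moves in all.
Check: all required cells visited; 5 ≤ 5 moves.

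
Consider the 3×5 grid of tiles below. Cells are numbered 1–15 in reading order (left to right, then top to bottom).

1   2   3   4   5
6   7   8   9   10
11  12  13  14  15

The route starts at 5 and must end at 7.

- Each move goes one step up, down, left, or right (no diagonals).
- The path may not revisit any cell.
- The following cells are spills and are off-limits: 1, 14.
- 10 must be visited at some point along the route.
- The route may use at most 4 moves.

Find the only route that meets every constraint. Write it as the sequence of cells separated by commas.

The budget equals the shortest possible length, so every move has to be on a shortest route through the required cells.
Route from 5: down 1 to 10, left 3 to 7 — 4 moves in all.
Check: all required cells visited; 4 ≤ 4 moves.

5, 10, 9, 8, 7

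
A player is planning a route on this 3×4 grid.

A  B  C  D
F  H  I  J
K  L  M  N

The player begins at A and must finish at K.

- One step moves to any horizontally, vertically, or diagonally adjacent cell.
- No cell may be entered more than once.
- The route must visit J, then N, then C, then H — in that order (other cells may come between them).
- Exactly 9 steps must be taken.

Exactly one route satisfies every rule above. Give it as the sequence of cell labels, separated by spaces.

A F L M J N I C H K

The waypoints must appear in the order J, N, C, H, with no cell reused.
Route from A: down 1 to F, down-right 1 to L, right 1 to M, up-right 1 to J, down 1 to N, up-left 1 to I, up 1 to C, down-left 2 to K — 9 moves in all.
Check: order respected (J at step 4, N at step 5, C at step 7, H at step 8); 9 moves as required.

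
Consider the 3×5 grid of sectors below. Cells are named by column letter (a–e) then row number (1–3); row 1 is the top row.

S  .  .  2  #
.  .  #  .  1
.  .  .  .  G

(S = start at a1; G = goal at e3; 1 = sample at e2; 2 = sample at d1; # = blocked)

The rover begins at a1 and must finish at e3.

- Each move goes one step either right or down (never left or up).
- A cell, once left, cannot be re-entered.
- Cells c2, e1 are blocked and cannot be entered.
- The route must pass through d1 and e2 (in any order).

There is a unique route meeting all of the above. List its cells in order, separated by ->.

a1 -> b1 -> c1 -> d1 -> d2 -> e2 -> e3

Moves only go right or down, so the column and row indices never decrease.
Route from a1: right 3 to d1, down 1 to d2, right 1 to e2, down 1 to e3 — 6 moves in all.
Check: all required cells visited.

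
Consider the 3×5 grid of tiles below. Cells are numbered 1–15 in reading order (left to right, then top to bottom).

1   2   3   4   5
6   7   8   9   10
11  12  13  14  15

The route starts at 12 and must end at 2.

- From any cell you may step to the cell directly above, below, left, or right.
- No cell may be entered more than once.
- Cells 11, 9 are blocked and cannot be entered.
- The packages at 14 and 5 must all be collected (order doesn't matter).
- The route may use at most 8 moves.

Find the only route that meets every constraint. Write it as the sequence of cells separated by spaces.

12 13 14 15 10 5 4 3 2

The budget equals the shortest possible length, so every move has to be on a shortest route through the required cells.
Route from 12: right 3 to 15, up 2 to 5, left 3 to 2 — 8 moves in all.
Check: all required cells visited; 8 ≤ 8 moves.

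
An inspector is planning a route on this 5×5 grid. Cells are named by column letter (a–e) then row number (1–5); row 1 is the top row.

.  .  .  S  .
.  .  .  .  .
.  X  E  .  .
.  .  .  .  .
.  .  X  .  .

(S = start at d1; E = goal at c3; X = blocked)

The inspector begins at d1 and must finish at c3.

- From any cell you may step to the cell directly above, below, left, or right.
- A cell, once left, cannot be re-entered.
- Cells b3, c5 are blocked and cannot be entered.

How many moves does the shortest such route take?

The Manhattan distance from d1 to c3 is |1−3| + |4−3| = 3, so at least 3 moves are needed.
A route of 3 moves achieves this: d1 → d2 → d3 → c3.
Since 3 matches the lower bound, it is optimal.

3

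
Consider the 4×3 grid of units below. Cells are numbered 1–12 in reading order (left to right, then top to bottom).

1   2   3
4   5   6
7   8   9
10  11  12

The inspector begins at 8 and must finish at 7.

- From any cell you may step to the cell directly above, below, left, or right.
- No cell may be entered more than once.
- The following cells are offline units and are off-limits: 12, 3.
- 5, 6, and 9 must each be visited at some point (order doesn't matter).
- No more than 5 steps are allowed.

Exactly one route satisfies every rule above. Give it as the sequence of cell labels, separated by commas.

The budget equals the shortest possible length, so every move has to be on a shortest route through the required cells.
Route from 8: right to 9, up to 6, 2× left (reaching 4), down to 7 — 5 moves in all.
Check: all required cells visited; 5 ≤ 5 moves.

8, 9, 6, 5, 4, 7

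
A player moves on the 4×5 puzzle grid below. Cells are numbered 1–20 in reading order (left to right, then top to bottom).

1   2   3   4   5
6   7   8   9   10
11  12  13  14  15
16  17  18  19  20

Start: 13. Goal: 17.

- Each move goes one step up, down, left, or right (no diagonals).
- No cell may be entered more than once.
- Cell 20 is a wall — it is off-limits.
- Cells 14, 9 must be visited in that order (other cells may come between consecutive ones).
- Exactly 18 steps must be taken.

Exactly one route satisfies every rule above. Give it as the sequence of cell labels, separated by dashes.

13 - 18 - 19 - 14 - 15 - 10 - 5 - 4 - 9 - 8 - 3 - 2 - 1 - 6 - 7 - 12 - 11 - 16 - 17

The waypoints must appear in the order 14, 9, with no cell reused.
Route from 13: down to 18, right to 19, up to 14, right to 15, 2× up (reaching 5), left to 4, down to 9, left to 8, up to 3, 2× left (reaching 1), down to 6, right to 7, down to 12, left to 11, down to 16, right to 17 — 18 moves in all.
Check: order respected (14 at step 3, 9 at step 8); 18 moves as required.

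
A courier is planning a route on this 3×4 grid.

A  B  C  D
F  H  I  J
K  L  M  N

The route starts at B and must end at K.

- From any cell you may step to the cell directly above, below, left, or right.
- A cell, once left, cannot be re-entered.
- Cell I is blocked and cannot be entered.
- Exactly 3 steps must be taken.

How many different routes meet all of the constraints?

3

Need simple routes of exactly 3 moves from B to K (Manhattan distance 3, so 0 moves are spent on a detour and 0 undoing it).
Enumerating: B H L K | B H F K | B A F K.
That gives 3 routes.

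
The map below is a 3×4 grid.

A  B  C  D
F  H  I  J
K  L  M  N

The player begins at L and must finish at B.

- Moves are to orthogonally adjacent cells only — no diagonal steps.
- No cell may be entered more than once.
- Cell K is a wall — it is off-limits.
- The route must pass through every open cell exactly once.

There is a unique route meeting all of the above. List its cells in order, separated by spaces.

Need to visit all 11 open cells exactly once, starting at L and ending at B.
Route from L: 2× right (reaching N), 2× up (reaching D), left to C, down to I, 2× left (reaching F), up to A, right to B — 10 moves in all.
Check: all 11 open cells covered.

L M N J D C I H F A B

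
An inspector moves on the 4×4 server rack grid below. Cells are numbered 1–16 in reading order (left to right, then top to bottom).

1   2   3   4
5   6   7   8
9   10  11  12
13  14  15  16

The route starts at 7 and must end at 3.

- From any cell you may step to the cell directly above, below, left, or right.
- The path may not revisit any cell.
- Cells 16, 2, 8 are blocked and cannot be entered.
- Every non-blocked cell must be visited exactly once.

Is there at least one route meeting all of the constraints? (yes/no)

Cell 1 has only one open neighbour but is neither the start nor the goal, so a Hamiltonian route would have to both enter and leave it through the same neighbour — impossible without revisiting.

no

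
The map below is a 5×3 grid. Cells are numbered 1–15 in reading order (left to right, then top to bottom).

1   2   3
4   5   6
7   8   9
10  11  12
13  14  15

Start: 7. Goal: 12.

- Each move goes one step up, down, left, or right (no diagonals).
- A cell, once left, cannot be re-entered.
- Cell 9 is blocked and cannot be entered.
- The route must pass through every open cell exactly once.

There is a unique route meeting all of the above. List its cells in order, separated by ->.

Need to visit all 14 open cells exactly once, starting at 7 and ending at 12.
Route from 7: up 2 to 1, right 2 to 3, down 1 to 6, left 1 to 5, down 2 to 11, left 1 to 10, down 1 to 13, right 2 to 15, up 1 to 12 — 13 moves in all.
Check: all 14 open cells covered.

7 -> 4 -> 1 -> 2 -> 3 -> 6 -> 5 -> 8 -> 11 -> 10 -> 13 -> 14 -> 15 -> 12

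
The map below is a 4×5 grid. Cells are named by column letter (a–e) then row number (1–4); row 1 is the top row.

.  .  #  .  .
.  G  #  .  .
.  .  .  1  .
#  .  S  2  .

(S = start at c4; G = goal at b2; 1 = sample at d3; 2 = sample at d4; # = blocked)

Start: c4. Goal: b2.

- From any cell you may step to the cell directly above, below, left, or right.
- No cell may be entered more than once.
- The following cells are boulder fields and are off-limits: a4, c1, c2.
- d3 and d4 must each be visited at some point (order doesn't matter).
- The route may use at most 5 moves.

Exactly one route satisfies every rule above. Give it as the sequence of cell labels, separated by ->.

c4 -> d4 -> d3 -> c3 -> b3 -> b2

Any route must reach d3 and d4 and still end at b2 within 5 moves, so the order of the required stops is forced.
Route from c4: right to d4, up to d3, 2× left (reaching b3), up to b2 — 5 moves in all.
Check: all required cells visited; 5 ≤ 5 moves.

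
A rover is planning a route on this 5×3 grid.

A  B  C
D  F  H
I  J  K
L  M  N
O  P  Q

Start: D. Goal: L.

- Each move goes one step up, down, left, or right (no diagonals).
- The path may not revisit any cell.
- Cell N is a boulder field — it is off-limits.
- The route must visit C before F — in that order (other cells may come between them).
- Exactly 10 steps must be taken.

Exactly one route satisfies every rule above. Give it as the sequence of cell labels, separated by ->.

D -> A -> B -> C -> H -> F -> J -> M -> P -> O -> L

The waypoints must appear in the order C, F, with no cell reused.
Route from D: up 1 to A, right 2 to C, down 1 to H, left 1 to F, down 3 to P, left 1 to O, up 1 to L — 10 moves in all.
Check: order respected (C at step 3, F at step 5); 10 moves as required.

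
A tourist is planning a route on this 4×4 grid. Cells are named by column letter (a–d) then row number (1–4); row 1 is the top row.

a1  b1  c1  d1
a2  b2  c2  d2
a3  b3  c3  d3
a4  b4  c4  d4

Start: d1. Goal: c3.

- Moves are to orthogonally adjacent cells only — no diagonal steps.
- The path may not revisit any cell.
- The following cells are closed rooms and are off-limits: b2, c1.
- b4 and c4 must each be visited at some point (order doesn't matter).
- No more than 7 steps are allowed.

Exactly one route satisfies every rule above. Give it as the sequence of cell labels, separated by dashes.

The budget equals the shortest possible length, so every move has to be on a shortest route through the required cells.
Route from d1: 3× down (reaching d4), 2× left (reaching b4), up to b3, right to c3 — 7 moves in all.
Check: all required cells visited; 7 ≤ 7 moves.

d1 - d2 - d3 - d4 - c4 - b4 - b3 - c3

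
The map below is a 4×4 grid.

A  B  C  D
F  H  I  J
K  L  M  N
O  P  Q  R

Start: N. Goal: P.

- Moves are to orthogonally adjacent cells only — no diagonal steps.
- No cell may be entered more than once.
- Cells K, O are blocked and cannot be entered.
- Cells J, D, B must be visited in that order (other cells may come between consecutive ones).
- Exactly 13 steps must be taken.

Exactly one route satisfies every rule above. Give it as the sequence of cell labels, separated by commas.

The waypoints must appear in the order J, D, B, with no cell reused.
Route from N: down to R, left to Q, 2× up (reaching I), right to J, up to D, 3× left (reaching A), down to F, right to H, 2× down (reaching P) — 13 moves in all.
Check: order respected (J at step 5, D at step 6, B at step 8); 13 moves as required.

N, R, Q, M, I, J, D, C, B, A, F, H, L, P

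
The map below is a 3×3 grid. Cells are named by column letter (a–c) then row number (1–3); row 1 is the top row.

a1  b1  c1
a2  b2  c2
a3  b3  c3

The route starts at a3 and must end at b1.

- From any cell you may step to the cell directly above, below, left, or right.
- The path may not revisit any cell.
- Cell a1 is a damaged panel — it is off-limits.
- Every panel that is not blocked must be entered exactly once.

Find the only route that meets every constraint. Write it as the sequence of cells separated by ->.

Need to visit all 8 open cells exactly once, starting at a3 and ending at b1.
Cell a2 has only two open neighbours (a3 and b2), so the path must pass straight through it: one of those is the cell it's entered from and the other is where it exits.
Route from a3: up 1 to a2, right 1 to b2, down 1 to b3, right 1 to c3, up 2 to c1, left 1 to b1 — 7 moves in all.
Check: all 8 open cells covered.

a3 -> a2 -> b2 -> b3 -> c3 -> c2 -> c1 -> b1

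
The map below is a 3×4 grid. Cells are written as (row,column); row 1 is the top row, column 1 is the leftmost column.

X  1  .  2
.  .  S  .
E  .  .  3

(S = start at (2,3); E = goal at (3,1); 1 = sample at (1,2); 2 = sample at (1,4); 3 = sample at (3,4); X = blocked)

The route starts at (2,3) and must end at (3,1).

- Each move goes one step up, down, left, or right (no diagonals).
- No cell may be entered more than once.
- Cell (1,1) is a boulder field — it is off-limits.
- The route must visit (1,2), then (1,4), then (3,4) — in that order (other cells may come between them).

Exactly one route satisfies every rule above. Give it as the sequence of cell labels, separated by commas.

(2,3), (2,2), (1,2), (1,3), (1,4), (2,4), (3,4), (3,3), (3,2), (3,1)

The waypoints must appear in the order (1,2), (1,4), (3,4), with no cell reused.
Route from (2,3): left 1 to (2,2), up 1 to (1,2), right 2 to (1,4), down 2 to (3,4), left 3 to (3,1) — 9 moves in all.
Check: order respected (1 at step 2, 2 at step 4, 3 at step 6).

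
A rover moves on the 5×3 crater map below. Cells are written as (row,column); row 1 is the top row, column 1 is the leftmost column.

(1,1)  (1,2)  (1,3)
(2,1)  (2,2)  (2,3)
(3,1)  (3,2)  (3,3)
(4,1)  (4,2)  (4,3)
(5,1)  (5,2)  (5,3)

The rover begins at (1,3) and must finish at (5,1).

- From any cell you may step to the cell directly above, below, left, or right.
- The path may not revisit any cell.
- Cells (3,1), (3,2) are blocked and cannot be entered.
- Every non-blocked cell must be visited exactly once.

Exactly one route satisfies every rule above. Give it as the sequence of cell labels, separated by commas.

(1,3), (1,2), (1,1), (2,1), (2,2), (2,3), (3,3), (4,3), (5,3), (5,2), (4,2), (4,1), (5,1)

Need to visit all 13 open cells exactly once, starting at (1,3) and ending at (5,1).
Cell (3,3) has only two open neighbours ((2,3) and (4,3)), so the path must pass straight through it: one of those is the cell it's entered from and the other is where it exits.
Route from (1,3): left 2 to (1,1), down 1 to (2,1), right 2 to (2,3), down 3 to (5,3), left 1 to (5,2), up 1 to (4,2), left 1 to (4,1), down 1 to (5,1) — 12 moves in all.
Check: all 13 open cells covered.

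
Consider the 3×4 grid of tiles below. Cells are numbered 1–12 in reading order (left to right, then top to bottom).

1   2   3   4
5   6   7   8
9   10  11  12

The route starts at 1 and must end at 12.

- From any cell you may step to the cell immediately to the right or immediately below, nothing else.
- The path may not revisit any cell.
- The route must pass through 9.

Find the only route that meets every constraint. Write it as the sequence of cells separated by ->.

1 -> 5 -> 9 -> 10 -> 11 -> 12

Moves only go right or down, so the column and row indices never decrease.
Route from 1: 2× down (reaching 9), 3× right (reaching 12) — 5 moves in all.
Check: all required cells visited.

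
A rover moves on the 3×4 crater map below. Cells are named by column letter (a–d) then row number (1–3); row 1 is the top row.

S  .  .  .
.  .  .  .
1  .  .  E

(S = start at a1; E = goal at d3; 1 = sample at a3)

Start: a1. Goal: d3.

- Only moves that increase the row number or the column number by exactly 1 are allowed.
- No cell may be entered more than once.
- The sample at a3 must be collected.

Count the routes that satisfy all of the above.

1

A right/down-only route from a1 to d3 makes exactly 2 down-moves and 3 right-moves in some order.
With no other constraints that would be C(5,2) = 10 routes.
Split at a3 and multiply the segment counts: a1→a3: 1; a3→d3: 1; product = 1.
That gives 1 route.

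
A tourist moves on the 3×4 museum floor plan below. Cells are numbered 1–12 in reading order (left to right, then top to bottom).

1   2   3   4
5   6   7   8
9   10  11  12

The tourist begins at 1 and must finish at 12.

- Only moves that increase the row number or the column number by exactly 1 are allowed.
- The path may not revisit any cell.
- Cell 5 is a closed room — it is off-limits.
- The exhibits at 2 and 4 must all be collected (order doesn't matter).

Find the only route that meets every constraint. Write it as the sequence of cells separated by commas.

1, 2, 3, 4, 8, 12

Moves only go right or down, so the column and row indices never decrease.
Route from 1: right 3 to 4, down 2 to 12 — 5 moves in all.
Check: all required cells visited.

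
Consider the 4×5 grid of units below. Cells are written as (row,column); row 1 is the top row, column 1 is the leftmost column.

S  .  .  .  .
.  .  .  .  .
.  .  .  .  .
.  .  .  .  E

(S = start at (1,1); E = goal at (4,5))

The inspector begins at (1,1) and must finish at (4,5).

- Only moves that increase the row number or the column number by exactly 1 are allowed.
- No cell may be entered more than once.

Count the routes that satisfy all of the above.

35

A right/down-only route from (1,1) to (4,5) makes exactly 3 down-moves and 4 right-moves in some order.
With no other constraints that would be C(7,3) = 35 routes.
That gives 35 routes.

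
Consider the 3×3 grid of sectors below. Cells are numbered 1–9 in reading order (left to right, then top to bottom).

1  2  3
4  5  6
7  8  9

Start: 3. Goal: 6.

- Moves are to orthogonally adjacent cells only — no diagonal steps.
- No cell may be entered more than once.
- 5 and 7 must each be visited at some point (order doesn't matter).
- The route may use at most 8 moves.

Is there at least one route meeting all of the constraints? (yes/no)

One route that works: 3 → 2 → 5 → 4 → 7 → 8 → 9 → 6.

yes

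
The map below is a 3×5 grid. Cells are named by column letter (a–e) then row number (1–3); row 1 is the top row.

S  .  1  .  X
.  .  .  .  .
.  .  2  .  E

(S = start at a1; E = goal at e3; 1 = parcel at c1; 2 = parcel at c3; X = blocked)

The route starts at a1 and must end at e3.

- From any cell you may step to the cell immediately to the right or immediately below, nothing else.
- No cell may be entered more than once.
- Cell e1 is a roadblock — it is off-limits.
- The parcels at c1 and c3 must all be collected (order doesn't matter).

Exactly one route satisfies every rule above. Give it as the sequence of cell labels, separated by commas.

a1, b1, c1, c2, c3, d3, e3

Moves only go right or down, so the column and row indices never decrease.
Route from a1: right 2 to c1, down 2 to c3, right 2 to e3 — 6 moves in all.
Check: all required cells visited.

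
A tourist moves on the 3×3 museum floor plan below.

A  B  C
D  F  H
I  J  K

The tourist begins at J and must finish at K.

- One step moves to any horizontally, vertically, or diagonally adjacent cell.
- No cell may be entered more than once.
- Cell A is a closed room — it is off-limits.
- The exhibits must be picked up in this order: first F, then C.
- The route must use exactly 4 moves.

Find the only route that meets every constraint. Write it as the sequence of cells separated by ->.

J -> F -> C -> H -> K

The waypoints must appear in the order F, C, with no cell reused.
Route from J: up 1 to F, up-right 1 to C, down 2 to K — 4 moves in all.
Check: order respected (F at step 1, C at step 2); 4 moves as required.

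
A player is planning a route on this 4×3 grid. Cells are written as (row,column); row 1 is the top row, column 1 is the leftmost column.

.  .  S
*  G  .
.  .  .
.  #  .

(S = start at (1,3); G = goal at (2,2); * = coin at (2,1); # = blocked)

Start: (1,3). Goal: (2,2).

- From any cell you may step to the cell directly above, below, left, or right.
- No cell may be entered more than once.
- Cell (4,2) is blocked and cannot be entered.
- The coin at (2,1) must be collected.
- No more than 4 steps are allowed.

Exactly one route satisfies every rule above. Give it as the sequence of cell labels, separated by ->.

(1,3) -> (1,2) -> (1,1) -> (2,1) -> (2,2)

Any route must reach (2,1) and still end at (2,2) within 4 moves, so the order of the required stops is forced.
Route from (1,3): left 2 to (1,1), down 1 to (2,1), right 1 to (2,2) — 4 moves in all.
Check: all required cells visited; 4 ≤ 4 moves.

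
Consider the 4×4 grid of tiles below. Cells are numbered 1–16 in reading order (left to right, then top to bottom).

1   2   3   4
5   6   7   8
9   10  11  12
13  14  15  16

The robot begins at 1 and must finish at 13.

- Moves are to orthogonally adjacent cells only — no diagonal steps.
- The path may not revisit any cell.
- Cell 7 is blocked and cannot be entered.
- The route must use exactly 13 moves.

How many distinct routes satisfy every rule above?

9

Need simple routes of exactly 13 moves from 1 to 13 (Manhattan distance 3, so 5 moves are spent on a detour and 5 undoing it).
Branch systematically from the start, pruning whenever the remaining move budget drops below the Manhattan distance to 13 or differs from it in parity. Grouping the completions by first move — via 5: 6; via 2: 3 — and summing: 6 + 3 = 9.
That gives 9 routes.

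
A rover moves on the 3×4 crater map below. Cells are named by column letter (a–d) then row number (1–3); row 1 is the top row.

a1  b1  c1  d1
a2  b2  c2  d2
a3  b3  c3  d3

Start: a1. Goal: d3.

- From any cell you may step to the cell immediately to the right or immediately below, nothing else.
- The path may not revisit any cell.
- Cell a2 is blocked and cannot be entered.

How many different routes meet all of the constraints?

6

A right/down-only route from a1 to d3 makes exactly 2 down-moves and 3 right-moves in some order.
With no other constraints that would be C(5,2) = 10 routes.
Subtract routes through each blocked cell (inclusion–exclusion for overlaps): − through a2: 4 → 6.
That gives 6 routes.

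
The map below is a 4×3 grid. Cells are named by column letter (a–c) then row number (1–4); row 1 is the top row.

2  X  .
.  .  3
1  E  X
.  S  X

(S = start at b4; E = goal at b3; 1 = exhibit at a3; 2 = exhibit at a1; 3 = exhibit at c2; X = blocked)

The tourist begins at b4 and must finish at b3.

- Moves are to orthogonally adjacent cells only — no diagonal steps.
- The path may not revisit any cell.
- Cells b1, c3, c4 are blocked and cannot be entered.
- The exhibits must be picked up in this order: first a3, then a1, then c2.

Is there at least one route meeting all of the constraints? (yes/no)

a1 must be visited but has only one open neighbour (a2), and it is neither the start nor the goal — the route would have to enter and leave through a2, re-entering it.

no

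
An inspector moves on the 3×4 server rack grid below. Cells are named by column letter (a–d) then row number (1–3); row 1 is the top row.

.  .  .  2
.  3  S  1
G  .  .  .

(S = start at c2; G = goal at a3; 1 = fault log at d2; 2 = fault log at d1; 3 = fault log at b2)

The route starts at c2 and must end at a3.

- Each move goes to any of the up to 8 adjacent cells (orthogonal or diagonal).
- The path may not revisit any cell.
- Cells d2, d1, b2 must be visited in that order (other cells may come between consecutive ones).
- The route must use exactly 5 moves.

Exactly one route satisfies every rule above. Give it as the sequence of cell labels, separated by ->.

The waypoints must appear in the order d2, d1, b2, with no cell reused.
Route from c2: right to d2, up to d1, left to c1, 2× down-left (reaching a3) — 5 moves in all.
Check: order respected (1 at step 1, 2 at step 2, 3 at step 4); 5 moves as required.

c2 -> d2 -> d1 -> c1 -> b2 -> a3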